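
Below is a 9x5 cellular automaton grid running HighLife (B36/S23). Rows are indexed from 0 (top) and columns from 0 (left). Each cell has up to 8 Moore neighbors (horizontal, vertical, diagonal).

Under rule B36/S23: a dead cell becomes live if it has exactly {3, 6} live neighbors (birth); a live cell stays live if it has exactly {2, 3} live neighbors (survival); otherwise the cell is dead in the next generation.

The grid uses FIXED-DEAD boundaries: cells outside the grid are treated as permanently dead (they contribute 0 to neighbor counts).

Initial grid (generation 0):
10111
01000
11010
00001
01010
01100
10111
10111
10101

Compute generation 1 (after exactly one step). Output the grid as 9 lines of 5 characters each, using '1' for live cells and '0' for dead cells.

Simulating step by step:
Generation 0 (given above): 24 live cells
Generation 1: 22 live cells
(generation 1 grid is the final answer)

Answer: 01110
00001
11100
11011
01010
10001
11001
11000
00101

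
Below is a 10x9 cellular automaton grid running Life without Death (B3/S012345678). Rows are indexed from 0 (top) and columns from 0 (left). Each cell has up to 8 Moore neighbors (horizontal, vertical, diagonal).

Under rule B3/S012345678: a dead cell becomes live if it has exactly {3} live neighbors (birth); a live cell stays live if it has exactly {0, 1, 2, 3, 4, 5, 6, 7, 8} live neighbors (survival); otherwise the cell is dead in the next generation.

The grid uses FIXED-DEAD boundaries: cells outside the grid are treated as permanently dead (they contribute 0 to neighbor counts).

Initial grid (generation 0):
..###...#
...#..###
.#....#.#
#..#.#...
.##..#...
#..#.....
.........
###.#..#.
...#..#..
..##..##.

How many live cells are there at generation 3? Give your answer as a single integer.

Simulating step by step:
Generation 0 (given above): 30 live cells
Generation 1: 47 live cells
..###...#
...######
.##.###.#
#..####..
####.#...
####.....
#.##.....
#####..#.
...####..
..##..##.
Generation 2: 52 live cells
..###.#.#
.#.######
.##.###.#
#..#####.
####.##..
####.....
#.##.....
#####.##.
...####..
..##..##.
Generation 3: 54 live cells
..###.#.#
.#.######
###.###.#
#..#####.
####.###.
####.....
#.##.....
#####.##.
...####..
..##..##.
Population at generation 3: 54

Answer: 54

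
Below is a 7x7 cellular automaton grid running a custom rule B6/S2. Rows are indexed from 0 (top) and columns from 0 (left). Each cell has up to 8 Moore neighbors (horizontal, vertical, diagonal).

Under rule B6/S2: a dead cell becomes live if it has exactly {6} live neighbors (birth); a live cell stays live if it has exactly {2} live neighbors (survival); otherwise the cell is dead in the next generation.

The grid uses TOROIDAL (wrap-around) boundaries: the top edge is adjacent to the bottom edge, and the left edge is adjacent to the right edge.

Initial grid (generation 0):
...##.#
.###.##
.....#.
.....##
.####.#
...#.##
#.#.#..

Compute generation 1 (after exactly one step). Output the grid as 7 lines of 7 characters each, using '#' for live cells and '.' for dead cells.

Simulating step by step:
Generation 0 (given above): 22 live cells
Generation 1: 3 live cells
(generation 1 grid is the final answer)

Answer: .......
.......
.......
.......
.....#.
.......
#.#....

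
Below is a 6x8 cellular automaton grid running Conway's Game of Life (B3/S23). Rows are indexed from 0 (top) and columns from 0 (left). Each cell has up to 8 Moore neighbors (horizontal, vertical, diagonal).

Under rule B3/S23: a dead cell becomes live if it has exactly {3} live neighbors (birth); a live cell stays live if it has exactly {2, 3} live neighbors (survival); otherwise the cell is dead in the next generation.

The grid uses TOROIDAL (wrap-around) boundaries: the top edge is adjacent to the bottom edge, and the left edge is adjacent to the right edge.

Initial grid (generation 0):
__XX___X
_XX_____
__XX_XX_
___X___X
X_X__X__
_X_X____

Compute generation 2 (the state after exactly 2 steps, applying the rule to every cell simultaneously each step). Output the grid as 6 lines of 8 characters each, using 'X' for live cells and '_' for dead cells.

Answer: X__X_X_X
XX__X__X
_X_X__XX
_____XXX
_____X_X
_______X

Derivation:
Simulating step by step:
Generation 0 (given above): 16 live cells
Generation 1: 22 live cells
X__X____
_X__X_X_
_X_XX_X_
_X_X_X_X
XXXXX___
XX_XX___
Generation 2: 18 live cells
(generation 2 grid is the final answer)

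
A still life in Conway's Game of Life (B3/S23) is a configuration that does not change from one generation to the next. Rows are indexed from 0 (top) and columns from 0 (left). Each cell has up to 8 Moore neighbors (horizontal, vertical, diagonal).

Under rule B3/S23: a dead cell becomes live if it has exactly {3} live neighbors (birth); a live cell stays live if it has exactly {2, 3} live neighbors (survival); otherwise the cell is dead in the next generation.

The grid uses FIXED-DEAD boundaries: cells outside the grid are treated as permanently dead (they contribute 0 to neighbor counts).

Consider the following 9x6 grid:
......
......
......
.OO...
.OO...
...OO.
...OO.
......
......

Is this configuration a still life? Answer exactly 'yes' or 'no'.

Compute generation 1 and compare to generation 0 (given above):
Generation 1:
......
......
......
.OO...
.O....
....O.
...OO.
......
......
Cell (4,2) differs: gen0=1 vs gen1=0 -> NOT a still life.

Answer: no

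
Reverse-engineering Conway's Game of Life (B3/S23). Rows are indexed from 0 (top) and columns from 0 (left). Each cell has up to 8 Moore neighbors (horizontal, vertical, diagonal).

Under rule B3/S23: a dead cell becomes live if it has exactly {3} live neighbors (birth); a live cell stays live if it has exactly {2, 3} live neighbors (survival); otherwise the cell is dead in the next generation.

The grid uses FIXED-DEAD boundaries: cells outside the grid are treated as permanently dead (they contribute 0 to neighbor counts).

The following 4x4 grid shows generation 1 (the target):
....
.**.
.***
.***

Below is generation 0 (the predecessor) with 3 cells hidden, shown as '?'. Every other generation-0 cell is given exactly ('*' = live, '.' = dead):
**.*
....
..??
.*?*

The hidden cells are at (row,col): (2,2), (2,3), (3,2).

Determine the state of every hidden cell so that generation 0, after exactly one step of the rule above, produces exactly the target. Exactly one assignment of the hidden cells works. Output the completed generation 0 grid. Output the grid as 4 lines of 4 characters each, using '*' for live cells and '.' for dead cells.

Answer: **.*
....
..*.
.***

Derivation:
Hidden generation-0 cells (in order): (2,2), (2,3), (3,2).
A hidden cell only influences target cells in its own 3x3 neighborhood. Try each of the 2^3 = 8 assignments, step the completed generation 0 forward once under B3/S23, and compare with the target:
  (2,2)=. (2,3)=. (3,2)=. -> step gives (1,1)='.' but target has '*' -> reject
  (2,2)=. (2,3)=. (3,2)=* -> step gives (1,1)='.' but target has '*' -> reject
  (2,2)=. (2,3)=* (3,2)=. -> step gives (1,1)='.' but target has '*' -> reject
  (2,2)=. (2,3)=* (3,2)=* -> step gives (1,1)='.' but target has '*' -> reject
  (2,2)=* (2,3)=. (3,2)=. -> step gives (2,1)='.' but target has '*' -> reject
  (2,2)=* (2,3)=. (3,2)=* -> step reproduces the target at every cell -> ACCEPT
  (2,2)=* (2,3)=* (3,2)=. -> step gives (1,2)='.' but target has '*' -> reject
  (2,2)=* (2,3)=* (3,2)=* -> step gives (1,2)='.' but target has '*' -> reject
Unique solution: (2,2)=live, (2,3)=dead, (3,2)=live.
Check: live-neighbor counts of every cell in the completed generation 0:
1120
2332
1333
1232
Applying B3/S23 to generation 0 with these counts gives:
....
.**.
.***
.***
which matches the target exactly.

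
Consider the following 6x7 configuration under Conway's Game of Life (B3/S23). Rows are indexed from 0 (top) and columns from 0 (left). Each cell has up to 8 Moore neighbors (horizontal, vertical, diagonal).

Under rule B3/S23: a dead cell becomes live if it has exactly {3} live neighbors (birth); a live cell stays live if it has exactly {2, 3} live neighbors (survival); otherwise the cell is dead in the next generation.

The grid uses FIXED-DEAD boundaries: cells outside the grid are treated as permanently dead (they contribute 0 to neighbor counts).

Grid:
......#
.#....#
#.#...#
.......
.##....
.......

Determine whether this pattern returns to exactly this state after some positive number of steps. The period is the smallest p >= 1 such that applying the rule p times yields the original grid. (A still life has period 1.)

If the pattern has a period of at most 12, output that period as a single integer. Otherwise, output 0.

Simulating and comparing each generation to the original:
Gen 0 (original, given above): 8 live cells
Gen 1: 5 live cells, differs from original
Gen 2: 2 live cells, differs from original
Gen 3: 0 live cells, differs from original
Gen 4: 0 live cells, differs from original
Gen 5: 0 live cells, differs from original
Gen 6: 0 live cells, differs from original
Gen 7: 0 live cells, differs from original
Gen 8: 0 live cells, differs from original
Gen 9: 0 live cells, differs from original
Gen 10: 0 live cells, differs from original
Gen 11: 0 live cells, differs from original
Gen 12: 0 live cells, differs from original
No period found within 12 steps.

Answer: 0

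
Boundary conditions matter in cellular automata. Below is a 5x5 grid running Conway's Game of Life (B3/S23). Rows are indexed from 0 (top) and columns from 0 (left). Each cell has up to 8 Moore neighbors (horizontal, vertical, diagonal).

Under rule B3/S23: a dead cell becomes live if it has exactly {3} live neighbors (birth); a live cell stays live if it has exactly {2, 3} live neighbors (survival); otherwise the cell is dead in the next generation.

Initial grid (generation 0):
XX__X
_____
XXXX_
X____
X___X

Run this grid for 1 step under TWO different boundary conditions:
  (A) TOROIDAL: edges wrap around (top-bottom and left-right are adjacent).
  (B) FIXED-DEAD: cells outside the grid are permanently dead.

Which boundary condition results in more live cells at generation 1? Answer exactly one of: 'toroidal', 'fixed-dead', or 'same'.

Under TOROIDAL boundary, generation 1:
_X__X
___X_
XXX_X
__XX_
_____
Population = 9

Under FIXED-DEAD boundary, generation 1:
_____
___X_
XXX__
X_XX_
_____
Population = 7

Comparison: toroidal=9, fixed-dead=7 -> toroidal

Answer: toroidal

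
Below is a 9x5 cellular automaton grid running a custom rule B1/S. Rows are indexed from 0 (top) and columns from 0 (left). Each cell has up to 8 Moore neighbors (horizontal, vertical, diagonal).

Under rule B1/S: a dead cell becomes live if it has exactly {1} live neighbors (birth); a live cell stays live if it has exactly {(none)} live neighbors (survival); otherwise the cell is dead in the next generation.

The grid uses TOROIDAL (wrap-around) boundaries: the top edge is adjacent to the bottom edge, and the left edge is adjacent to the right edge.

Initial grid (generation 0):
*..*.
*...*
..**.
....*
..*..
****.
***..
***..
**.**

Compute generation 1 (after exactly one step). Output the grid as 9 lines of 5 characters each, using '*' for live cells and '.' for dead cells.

Answer: .....
.....
.....
*....
.....
.....
.....
.....
.....

Derivation:
Simulating step by step:
Generation 0 (given above): 22 live cells
Generation 1: 1 live cells
(generation 1 grid is the final answer)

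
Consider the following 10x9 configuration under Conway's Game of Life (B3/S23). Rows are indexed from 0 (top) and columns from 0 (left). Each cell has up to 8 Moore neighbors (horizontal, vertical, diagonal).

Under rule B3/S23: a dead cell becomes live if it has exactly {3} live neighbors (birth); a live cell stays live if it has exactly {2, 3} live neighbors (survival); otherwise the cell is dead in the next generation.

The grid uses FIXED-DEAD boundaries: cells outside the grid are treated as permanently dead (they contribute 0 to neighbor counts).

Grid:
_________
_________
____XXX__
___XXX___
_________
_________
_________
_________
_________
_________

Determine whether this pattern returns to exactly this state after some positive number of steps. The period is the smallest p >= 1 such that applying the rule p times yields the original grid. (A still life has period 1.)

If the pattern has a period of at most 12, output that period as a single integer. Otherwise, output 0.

Simulating and comparing each generation to the original:
Gen 0 (original, given above): 6 live cells
Gen 1: 6 live cells, differs from original
Gen 2: 6 live cells, MATCHES original -> period = 2

Answer: 2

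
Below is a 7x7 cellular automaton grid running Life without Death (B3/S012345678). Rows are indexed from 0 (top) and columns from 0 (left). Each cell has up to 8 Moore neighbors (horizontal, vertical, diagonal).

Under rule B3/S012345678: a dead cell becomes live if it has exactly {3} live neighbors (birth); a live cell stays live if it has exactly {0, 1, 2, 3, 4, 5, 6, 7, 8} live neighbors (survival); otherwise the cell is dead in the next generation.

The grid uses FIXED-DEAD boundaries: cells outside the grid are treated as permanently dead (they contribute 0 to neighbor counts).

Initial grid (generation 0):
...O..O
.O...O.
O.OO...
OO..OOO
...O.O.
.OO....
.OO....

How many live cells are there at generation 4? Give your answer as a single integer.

Simulating step by step:
Generation 0 (given above): 18 live cells
Generation 1: 24 live cells
...O..O
.O.OOO.
O.OO..O
OO..OOO
O..O.OO
.OOO...
.OO....
Generation 2: 30 live cells
..OO.OO
.O.OOOO
O.OO..O
OO..OOO
O..O.OO
OOOOO..
.OOO...
Generation 3: 33 live cells
..OO.OO
.O.OOOO
O.OO..O
OO..OOO
O..O.OO
OOOOOO.
OOOOO..
Generation 4: 35 live cells
..OO.OO
.O.OOOO
O.OO..O
OO..OOO
O..O.OO
OOOOOOO
OOOOOO.
Population at generation 4: 35

Answer: 35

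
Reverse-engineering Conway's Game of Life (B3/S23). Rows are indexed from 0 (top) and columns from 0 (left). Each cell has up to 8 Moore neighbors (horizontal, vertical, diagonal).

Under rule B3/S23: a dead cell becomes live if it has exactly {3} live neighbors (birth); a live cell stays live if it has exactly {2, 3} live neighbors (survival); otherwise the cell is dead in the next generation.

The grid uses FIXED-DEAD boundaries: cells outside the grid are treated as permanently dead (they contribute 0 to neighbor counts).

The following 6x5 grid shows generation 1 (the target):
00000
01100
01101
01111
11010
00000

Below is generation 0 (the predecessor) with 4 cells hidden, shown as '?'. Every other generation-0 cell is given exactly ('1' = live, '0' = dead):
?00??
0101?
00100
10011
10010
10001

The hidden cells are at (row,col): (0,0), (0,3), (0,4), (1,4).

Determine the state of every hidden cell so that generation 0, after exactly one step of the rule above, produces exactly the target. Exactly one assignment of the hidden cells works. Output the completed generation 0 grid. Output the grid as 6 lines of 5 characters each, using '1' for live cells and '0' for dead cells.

Answer: 10000
01010
00100
10011
10010
10001

Derivation:
Hidden generation-0 cells (in order): (0,0), (0,3), (0,4), (1,4).
A hidden cell only influences target cells in its own 3x3 neighborhood. Try each of the 2^4 = 16 assignments, step the completed generation 0 forward once under B3/S23, and compare with the target:
  (0,0)=0 (0,3)=0 (0,4)=0 (1,4)=0 -> step gives (1,1)='0' but target has '1' -> reject
  (0,0)=0 (0,3)=0 (0,4)=0 (1,4)=1 -> step gives (1,1)='0' but target has '1' -> reject
  (0,0)=0 (0,3)=0 (0,4)=1 (1,4)=0 -> step gives (1,1)='0' but target has '1' -> reject
  (0,0)=0 (0,3)=0 (0,4)=1 (1,4)=1 -> step gives (0,3)='1' but target has '0' -> reject
  (0,0)=0 (0,3)=1 (0,4)=0 (1,4)=0 -> step gives (0,2)='1' but target has '0' -> reject
  (0,0)=0 (0,3)=1 (0,4)=0 (1,4)=1 -> step gives (0,2)='1' but target has '0' -> reject
  (0,0)=0 (0,3)=1 (0,4)=1 (1,4)=0 -> step gives (0,2)='1' but target has '0' -> reject
  (0,0)=0 (0,3)=1 (0,4)=1 (1,4)=1 -> step gives (0,2)='1' but target has '0' -> reject
  (0,0)=1 (0,3)=0 (0,4)=0 (1,4)=0 -> step reproduces the target at every cell -> ACCEPT
  (0,0)=1 (0,3)=0 (0,4)=0 (1,4)=1 -> step gives (1,3)='1' but target has '0' -> reject
  (0,0)=1 (0,3)=0 (0,4)=1 (1,4)=0 -> step gives (1,3)='1' but target has '0' -> reject
  (0,0)=1 (0,3)=0 (0,4)=1 (1,4)=1 -> step gives (0,3)='1' but target has '0' -> reject
  (0,0)=1 (0,3)=1 (0,4)=0 (1,4)=0 -> step gives (0,2)='1' but target has '0' -> reject
  (0,0)=1 (0,3)=1 (0,4)=0 (1,4)=1 -> step gives (0,2)='1' but target has '0' -> reject
  (0,0)=1 (0,3)=1 (0,4)=1 (1,4)=0 -> step gives (0,2)='1' but target has '0' -> reject
  (0,0)=1 (0,3)=1 (0,4)=1 (1,4)=1 -> step gives (0,2)='1' but target has '0' -> reject
Unique solution: (0,0)=live, (0,3)=dead, (0,4)=dead, (1,4)=dead.
Check: live-neighbor counts of every cell in the completed generation 0:
12211
22311
23343
13332
23234
12121
Applying B3/S23 to generation 0 with these counts gives:
00000
01100
01101
01111
11010
00000
which matches the target exactly.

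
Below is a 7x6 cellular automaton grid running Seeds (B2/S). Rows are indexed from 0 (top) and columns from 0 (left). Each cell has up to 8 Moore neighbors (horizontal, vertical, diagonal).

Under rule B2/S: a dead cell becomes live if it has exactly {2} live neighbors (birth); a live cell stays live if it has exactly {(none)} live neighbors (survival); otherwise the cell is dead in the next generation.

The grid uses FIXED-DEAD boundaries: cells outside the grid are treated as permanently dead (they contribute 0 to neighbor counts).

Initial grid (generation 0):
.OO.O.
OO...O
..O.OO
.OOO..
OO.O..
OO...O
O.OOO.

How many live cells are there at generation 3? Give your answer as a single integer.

Answer: 4

Derivation:
Simulating step by step:
Generation 0 (given above): 22 live cells
Generation 1: 4 live cells
...O.O
......
......
.....O
......
......
.....O
Generation 2: 2 live cells
....O.
....O.
......
......
......
......
......
Generation 3: 4 live cells
...O.O
...O.O
......
......
......
......
......
Population at generation 3: 4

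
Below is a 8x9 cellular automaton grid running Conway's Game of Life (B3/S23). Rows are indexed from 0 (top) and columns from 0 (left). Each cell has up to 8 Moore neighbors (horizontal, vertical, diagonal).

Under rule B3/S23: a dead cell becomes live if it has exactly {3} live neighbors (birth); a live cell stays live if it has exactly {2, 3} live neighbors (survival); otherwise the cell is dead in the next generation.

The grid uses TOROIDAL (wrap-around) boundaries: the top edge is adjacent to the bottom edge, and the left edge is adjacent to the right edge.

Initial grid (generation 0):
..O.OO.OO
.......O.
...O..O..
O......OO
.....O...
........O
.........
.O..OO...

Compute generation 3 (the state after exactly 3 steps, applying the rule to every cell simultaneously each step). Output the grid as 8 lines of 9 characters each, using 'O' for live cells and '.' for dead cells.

Answer: ..OO....O
...O.....
.......O.
.....OO..
......OO.
.....OO..
....OOO..
...OOOOO.

Derivation:
Simulating step by step:
Generation 0 (given above): 16 live cells
Generation 1: 20 live cells
...OOO.OO
...OOO.OO
......O..
......OOO
O......O.
.........
.........
...OOOO..
Generation 2: 14 live cells
..O.....O
...O....O
....O....
......O.O
......OO.
.........
....OO...
...O..OO.
Generation 3: 19 live cells
(generation 3 grid is the final answer)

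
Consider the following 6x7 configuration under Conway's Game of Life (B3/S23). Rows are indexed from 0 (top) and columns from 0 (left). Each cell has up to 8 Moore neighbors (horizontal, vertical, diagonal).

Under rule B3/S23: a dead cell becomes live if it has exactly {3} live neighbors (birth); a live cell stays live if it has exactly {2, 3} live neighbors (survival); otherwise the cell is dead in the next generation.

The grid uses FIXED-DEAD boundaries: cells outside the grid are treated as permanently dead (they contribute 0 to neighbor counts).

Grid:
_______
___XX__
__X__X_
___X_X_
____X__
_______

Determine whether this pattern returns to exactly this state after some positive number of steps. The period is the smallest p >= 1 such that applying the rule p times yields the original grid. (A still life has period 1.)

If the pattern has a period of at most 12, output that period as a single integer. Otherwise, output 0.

Simulating and comparing each generation to the original:
Gen 0 (original, given above): 7 live cells
Gen 1: 7 live cells, MATCHES original -> period = 1

Answer: 1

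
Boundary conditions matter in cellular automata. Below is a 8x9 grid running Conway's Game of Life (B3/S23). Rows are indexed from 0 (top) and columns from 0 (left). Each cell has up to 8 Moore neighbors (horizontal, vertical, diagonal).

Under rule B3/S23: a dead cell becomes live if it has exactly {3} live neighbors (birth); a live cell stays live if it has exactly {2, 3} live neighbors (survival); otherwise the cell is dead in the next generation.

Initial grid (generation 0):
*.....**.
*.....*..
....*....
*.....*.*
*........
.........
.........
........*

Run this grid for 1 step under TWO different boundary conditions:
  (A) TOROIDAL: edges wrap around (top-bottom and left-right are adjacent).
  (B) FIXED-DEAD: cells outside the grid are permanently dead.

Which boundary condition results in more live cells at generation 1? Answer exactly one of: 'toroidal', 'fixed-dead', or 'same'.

Answer: toroidal

Derivation:
Under TOROIDAL boundary, generation 1:
*.....**.
.....****
*....*.**
*.......*
*.......*
.........
.........
.......**
Population = 17

Under FIXED-DEAD boundary, generation 1:
......**.
.....***.
.....*.*.
.........
.........
.........
.........
.........
Population = 7

Comparison: toroidal=17, fixed-dead=7 -> toroidal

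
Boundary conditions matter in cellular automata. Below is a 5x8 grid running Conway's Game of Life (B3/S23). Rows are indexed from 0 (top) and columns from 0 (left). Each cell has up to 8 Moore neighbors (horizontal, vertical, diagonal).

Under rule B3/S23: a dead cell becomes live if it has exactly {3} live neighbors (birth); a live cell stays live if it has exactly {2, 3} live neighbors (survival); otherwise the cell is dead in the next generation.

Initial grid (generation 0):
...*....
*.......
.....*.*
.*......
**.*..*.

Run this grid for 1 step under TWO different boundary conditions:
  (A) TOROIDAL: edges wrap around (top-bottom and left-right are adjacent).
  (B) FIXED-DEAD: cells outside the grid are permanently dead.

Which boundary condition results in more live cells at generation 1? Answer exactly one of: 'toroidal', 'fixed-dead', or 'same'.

Under TOROIDAL boundary, generation 1:
***....*
........
*.......
.**...**
**......
Population = 11

Under FIXED-DEAD boundary, generation 1:
........
........
........
***...*.
***.....
Population = 7

Comparison: toroidal=11, fixed-dead=7 -> toroidal

Answer: toroidal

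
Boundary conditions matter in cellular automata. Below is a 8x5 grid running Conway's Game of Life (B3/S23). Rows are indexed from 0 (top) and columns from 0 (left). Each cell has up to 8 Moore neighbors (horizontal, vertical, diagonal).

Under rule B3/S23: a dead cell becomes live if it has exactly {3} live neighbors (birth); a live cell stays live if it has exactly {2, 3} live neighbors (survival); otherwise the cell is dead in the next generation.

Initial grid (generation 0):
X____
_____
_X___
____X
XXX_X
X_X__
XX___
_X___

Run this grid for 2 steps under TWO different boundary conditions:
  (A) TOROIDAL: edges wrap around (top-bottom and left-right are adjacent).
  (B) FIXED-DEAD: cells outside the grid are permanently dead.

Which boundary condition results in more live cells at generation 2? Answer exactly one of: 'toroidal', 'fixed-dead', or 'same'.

Answer: toroidal

Derivation:
Under TOROIDAL boundary, generation 2:
_____
_____
___X_
__X_X
_X__X
__X_X
__XX_
_X___
Population = 10

Under FIXED-DEAD boundary, generation 2:
_____
_____
_____
__XX_
_____
__XX_
X_XX_
XX___
Population = 9

Comparison: toroidal=10, fixed-dead=9 -> toroidal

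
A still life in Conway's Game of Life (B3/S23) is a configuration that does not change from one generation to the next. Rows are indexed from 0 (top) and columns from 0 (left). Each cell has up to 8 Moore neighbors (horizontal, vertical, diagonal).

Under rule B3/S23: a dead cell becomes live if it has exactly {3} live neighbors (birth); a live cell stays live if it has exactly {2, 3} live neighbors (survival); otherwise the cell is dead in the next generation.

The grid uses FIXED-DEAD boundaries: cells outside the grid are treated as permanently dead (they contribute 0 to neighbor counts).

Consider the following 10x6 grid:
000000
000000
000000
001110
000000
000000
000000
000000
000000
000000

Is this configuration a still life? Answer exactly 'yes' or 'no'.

Compute generation 1 and compare to generation 0 (given above):
Generation 1:
000000
000000
000100
000100
000100
000000
000000
000000
000000
000000
Cell (2,3) differs: gen0=0 vs gen1=1 -> NOT a still life.

Answer: no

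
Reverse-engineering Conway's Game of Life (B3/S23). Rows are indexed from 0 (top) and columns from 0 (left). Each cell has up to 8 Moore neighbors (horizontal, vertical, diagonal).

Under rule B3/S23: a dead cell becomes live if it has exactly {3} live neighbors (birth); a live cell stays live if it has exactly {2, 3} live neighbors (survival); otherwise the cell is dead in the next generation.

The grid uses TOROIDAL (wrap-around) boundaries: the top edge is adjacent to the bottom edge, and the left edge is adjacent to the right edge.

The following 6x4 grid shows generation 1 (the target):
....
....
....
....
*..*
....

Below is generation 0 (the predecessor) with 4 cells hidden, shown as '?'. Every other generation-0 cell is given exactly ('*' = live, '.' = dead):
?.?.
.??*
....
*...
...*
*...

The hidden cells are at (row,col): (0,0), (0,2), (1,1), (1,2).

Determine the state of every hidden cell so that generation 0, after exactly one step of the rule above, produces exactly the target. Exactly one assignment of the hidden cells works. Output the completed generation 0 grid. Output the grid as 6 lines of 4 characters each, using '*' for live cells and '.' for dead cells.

Answer: ....
...*
....
*...
...*
*...

Derivation:
Hidden generation-0 cells (in order): (0,0), (0,2), (1,1), (1,2).
A hidden cell only influences target cells in its own 3x3 neighborhood. Try each of the 2^4 = 16 assignments, step the completed generation 0 forward once under B3/S23, and compare with the target:
  (0,0)=. (0,2)=. (1,1)=. (1,2)=. -> step reproduces the target at every cell -> ACCEPT
  (0,0)=. (0,2)=. (1,1)=. (1,2)=* -> step gives (0,3)='*' but target has '.' -> reject
  (0,0)=. (0,2)=. (1,1)=* (1,2)=. -> step gives (0,0)='*' but target has '.' -> reject
  (0,0)=. (0,2)=. (1,1)=* (1,2)=* -> step gives (0,0)='*' but target has '.' -> reject
  (0,0)=. (0,2)=* (1,1)=. (1,2)=. -> step gives (0,3)='*' but target has '.' -> reject
  (0,0)=. (0,2)=* (1,1)=. (1,2)=* -> step gives (0,1)='*' but target has '.' -> reject
  (0,0)=. (0,2)=* (1,1)=* (1,2)=. -> step gives (0,0)='*' but target has '.' -> reject
  (0,0)=. (0,2)=* (1,1)=* (1,2)=* -> step gives (0,0)='*' but target has '.' -> reject
  (0,0)=* (0,2)=. (1,1)=. (1,2)=. -> step gives (0,0)='*' but target has '.' -> reject
  (0,0)=* (0,2)=. (1,1)=. (1,2)=* -> step gives (0,0)='*' but target has '.' -> reject
  (0,0)=* (0,2)=. (1,1)=* (1,2)=. -> step gives (0,0)='*' but target has '.' -> reject
  (0,0)=* (0,2)=. (1,1)=* (1,2)=* -> step gives (0,0)='*' but target has '.' -> reject
  (0,0)=* (0,2)=* (1,1)=. (1,2)=. -> step gives (0,0)='*' but target has '.' -> reject
  (0,0)=* (0,2)=* (1,1)=. (1,2)=* -> step gives (0,0)='*' but target has '.' -> reject
  (0,0)=* (0,2)=* (1,1)=* (1,2)=. -> step gives (0,0)='*' but target has '.' -> reject
  (0,0)=* (0,2)=* (1,1)=* (1,2)=* -> step gives (0,0)='*' but target has '.' -> reject
Unique solution: (0,0)=dead, (0,2)=dead, (1,1)=dead, (1,2)=dead.
Check: live-neighbor counts of every cell in the completed generation 0:
2112
1010
2112
1112
3212
1112
Applying B3/S23 to generation 0 with these counts gives:
....
....
....
....
*..*
....
which matches the target exactly.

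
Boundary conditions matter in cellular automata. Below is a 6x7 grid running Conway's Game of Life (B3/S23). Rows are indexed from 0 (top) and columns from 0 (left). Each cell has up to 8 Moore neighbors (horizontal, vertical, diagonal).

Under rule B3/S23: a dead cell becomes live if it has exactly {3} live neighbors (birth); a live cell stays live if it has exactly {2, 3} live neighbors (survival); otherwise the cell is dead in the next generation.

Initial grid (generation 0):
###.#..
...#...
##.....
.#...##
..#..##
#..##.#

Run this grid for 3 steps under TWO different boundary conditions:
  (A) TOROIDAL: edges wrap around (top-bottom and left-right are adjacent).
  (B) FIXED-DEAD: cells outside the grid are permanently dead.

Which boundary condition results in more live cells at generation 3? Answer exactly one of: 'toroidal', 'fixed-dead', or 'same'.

Answer: toroidal

Derivation:
Under TOROIDAL boundary, generation 3:
###...#
.......
#..####
..#####
#..##..
......#
Population = 18

Under FIXED-DEAD boundary, generation 3:
..##...
.#.##..
.......
.......
.......
.......
Population = 5

Comparison: toroidal=18, fixed-dead=5 -> toroidal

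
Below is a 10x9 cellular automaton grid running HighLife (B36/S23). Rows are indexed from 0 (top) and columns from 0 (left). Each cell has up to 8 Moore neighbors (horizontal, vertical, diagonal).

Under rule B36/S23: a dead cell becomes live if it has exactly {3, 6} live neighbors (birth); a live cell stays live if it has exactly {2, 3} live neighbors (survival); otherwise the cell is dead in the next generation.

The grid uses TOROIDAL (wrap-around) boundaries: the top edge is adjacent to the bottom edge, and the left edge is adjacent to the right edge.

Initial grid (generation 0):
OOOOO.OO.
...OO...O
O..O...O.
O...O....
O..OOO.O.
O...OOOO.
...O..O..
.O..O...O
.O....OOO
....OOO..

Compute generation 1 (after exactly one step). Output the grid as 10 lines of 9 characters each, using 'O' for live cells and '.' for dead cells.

Answer: OOO..OOOO
.....OO..
O..O.....
OO...OO..
OO.O...O.
.......O.
O..O..O.O
..O..OO.O
....O.O.O
....O..O.

Derivation:
Simulating step by step:
Generation 0 (given above): 37 live cells
Generation 1: 33 live cells
(generation 1 grid is the final answer)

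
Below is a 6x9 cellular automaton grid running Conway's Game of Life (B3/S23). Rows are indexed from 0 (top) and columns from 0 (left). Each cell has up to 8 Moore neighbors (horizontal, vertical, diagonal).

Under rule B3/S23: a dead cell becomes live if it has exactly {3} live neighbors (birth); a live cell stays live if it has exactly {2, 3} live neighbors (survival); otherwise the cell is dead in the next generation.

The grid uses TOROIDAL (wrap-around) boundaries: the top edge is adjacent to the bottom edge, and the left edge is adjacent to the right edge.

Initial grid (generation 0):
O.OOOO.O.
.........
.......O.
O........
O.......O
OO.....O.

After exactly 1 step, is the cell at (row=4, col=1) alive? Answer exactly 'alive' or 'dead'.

Answer: dead

Derivation:
Simulating step by step:
Generation 0 (given above): 13 live cells
Generation 1: 15 live cells
O.OOO.O..
...OO.O.O
.........
O........
.........
..OOO.OO.

Cell (4,1) at generation 1: 0 -> dead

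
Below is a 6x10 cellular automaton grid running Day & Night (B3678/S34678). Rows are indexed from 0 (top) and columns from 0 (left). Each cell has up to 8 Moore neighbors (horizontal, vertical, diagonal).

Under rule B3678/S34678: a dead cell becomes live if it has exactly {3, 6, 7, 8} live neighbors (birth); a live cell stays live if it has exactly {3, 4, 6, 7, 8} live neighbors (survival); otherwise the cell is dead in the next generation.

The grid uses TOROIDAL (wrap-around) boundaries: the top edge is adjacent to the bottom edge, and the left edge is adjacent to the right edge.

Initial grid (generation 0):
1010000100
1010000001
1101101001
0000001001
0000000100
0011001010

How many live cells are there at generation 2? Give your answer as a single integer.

Answer: 17

Derivation:
Simulating step by step:
Generation 0 (given above): 19 live cells
Generation 1: 18 live cells
0010000010
0110000011
0110010011
0000010110
0000001110
0100000000
Generation 2: 17 live cells
1010000001
0111000111
0110001001
0000000000
0000001110
0000000010
Population at generation 2: 17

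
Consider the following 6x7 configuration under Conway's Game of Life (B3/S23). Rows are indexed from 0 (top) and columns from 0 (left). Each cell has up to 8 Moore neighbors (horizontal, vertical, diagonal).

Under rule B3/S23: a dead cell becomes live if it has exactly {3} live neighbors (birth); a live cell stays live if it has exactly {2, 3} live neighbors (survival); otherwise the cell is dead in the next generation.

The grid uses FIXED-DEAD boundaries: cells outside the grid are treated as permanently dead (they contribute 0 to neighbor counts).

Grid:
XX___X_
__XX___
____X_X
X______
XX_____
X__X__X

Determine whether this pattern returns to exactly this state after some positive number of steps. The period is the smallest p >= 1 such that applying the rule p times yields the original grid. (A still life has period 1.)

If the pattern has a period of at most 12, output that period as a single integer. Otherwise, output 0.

Answer: 0

Derivation:
Simulating and comparing each generation to the original:
Gen 0 (original, given above): 13 live cells
Gen 1: 14 live cells, differs from original
Gen 2: 12 live cells, differs from original
Gen 3: 12 live cells, differs from original
Gen 4: 13 live cells, differs from original
Gen 5: 11 live cells, differs from original
Gen 6: 12 live cells, differs from original
Gen 7: 13 live cells, differs from original
Gen 8: 13 live cells, differs from original
Gen 9: 12 live cells, differs from original
Gen 10: 12 live cells, differs from original
Gen 11: 12 live cells, differs from original
Gen 12: 10 live cells, differs from original
No period found within 12 steps.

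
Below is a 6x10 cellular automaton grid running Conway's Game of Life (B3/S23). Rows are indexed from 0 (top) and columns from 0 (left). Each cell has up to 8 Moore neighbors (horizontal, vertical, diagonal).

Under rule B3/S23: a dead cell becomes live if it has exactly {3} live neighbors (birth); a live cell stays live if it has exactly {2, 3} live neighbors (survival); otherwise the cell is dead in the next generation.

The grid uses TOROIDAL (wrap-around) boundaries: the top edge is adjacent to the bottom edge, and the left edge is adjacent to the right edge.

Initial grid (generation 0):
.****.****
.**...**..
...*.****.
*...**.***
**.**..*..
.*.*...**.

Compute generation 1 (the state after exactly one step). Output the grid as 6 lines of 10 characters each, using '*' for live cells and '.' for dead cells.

Simulating step by step:
Generation 0 (given above): 32 live cells
Generation 1: 17 live cells
(generation 1 grid is the final answer)

Answer: ....**...*
**.......*
****......
***.......
.*.*.*....
.....*....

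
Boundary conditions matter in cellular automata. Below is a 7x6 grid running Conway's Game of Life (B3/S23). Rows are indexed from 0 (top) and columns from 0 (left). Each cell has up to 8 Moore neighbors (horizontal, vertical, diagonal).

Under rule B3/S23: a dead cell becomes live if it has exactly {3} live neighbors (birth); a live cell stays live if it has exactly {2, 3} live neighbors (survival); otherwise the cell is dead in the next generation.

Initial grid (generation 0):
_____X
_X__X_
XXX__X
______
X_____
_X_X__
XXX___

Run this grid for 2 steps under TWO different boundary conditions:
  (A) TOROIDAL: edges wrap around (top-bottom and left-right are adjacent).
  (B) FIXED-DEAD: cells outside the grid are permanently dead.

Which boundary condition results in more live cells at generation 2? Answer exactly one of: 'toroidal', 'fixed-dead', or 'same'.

Under TOROIDAL boundary, generation 2:
_____X
____X_
__XXXX
_X___X
______
_X____
XXX___
Population = 12

Under FIXED-DEAD boundary, generation 2:
_X____
X_XX__
__XX__
X_____
______
_X____
_X____
Population = 9

Comparison: toroidal=12, fixed-dead=9 -> toroidal

Answer: toroidal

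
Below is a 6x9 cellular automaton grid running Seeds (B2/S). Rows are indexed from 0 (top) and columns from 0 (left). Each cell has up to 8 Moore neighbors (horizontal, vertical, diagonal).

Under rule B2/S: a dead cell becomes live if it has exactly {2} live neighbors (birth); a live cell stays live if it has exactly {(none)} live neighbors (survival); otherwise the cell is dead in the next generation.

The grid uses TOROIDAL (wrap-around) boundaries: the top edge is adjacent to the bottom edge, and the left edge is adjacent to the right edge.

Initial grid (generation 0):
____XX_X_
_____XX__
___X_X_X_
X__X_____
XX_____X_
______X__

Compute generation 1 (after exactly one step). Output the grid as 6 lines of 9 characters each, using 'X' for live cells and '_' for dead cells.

Simulating step by step:
Generation 0 (given above): 14 live cells
Generation 1: 10 live cells
(generation 1 grid is the final answer)

Answer: _________
___X____X
__X_____X
_______X_
__X___X__
XX__X____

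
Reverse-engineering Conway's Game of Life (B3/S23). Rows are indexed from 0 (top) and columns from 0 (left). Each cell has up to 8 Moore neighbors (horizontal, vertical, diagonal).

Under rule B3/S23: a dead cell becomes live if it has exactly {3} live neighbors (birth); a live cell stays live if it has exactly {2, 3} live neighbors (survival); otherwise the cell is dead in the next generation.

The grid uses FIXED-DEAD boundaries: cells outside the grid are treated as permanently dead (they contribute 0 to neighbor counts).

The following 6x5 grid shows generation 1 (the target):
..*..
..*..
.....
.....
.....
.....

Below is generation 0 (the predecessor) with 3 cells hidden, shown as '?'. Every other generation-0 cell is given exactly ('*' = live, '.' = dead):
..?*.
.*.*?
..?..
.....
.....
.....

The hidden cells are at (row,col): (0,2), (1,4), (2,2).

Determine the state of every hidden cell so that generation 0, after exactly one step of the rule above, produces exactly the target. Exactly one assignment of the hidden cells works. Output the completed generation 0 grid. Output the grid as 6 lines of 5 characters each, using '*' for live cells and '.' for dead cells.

Hidden generation-0 cells (in order): (0,2), (1,4), (2,2).
A hidden cell only influences target cells in its own 3x3 neighborhood. Try each of the 2^3 = 8 assignments, step the completed generation 0 forward once under B3/S23, and compare with the target:
  (0,2)=. (1,4)=. (2,2)=. -> step reproduces the target at every cell -> ACCEPT
  (0,2)=. (1,4)=. (2,2)=* -> step gives (1,2)='.' but target has '*' -> reject
  (0,2)=. (1,4)=* (2,2)=. -> step gives (0,3)='*' but target has '.' -> reject
  (0,2)=. (1,4)=* (2,2)=* -> step gives (0,3)='*' but target has '.' -> reject
  (0,2)=* (1,4)=. (2,2)=. -> step gives (0,3)='*' but target has '.' -> reject
  (0,2)=* (1,4)=. (2,2)=* -> step gives (0,3)='*' but target has '.' -> reject
  (0,2)=* (1,4)=* (2,2)=. -> step gives (0,3)='*' but target has '.' -> reject
  (0,2)=* (1,4)=* (2,2)=* -> step gives (0,3)='*' but target has '.' -> reject
Unique solution: (0,2)=dead, (1,4)=dead, (2,2)=dead.
Check: live-neighbor counts of every cell in the completed generation 0:
11312
10312
11211
00000
00000
00000
Applying B3/S23 to generation 0 with these counts gives:
..*..
..*..
.....
.....
.....
.....
which matches the target exactly.

Answer: ...*.
.*.*.
.....
.....
.....
.....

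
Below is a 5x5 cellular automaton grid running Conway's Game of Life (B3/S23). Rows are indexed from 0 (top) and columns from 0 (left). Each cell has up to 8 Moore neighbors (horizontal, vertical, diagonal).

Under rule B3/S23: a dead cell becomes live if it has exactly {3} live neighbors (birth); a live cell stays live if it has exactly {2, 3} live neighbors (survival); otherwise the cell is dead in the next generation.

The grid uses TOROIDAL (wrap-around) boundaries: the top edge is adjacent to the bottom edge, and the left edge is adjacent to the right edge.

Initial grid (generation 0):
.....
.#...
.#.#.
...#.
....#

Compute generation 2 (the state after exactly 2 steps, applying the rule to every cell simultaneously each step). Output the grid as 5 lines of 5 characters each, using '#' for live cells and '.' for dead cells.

Simulating step by step:
Generation 0 (given above): 5 live cells
Generation 1: 4 live cells
.....
..#..
.....
..###
.....
Generation 2: 3 live cells
(generation 2 grid is the final answer)

Answer: .....
.....
..#..
...#.
...#.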